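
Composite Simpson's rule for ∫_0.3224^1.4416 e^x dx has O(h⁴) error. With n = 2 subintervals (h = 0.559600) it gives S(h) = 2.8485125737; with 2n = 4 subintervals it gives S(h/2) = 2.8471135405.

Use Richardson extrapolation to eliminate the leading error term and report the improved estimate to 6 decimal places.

Error is O(h^4); halving h shrinks it by 2^4 = 16.
16·2.8471135405 = 45.5538166480; subtract 2.8485125737 → 42.7053040743
Divide by 2^4 − 1 = 15.
So the Richardson estimate is 2.8470202716.

2.847020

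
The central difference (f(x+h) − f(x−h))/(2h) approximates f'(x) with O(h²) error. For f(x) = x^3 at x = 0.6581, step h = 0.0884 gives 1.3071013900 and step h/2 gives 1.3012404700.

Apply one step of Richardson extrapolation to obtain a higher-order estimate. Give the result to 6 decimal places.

r = 2: numerator weight 4, denominator 3.
A(h/2) − A(h) = 1.3012404700 − 1.3071013900 = -0.0058609200
Divide by 2^2 − 1 = 3: (-0.0058609200)/3 = -0.0019536400
R = 1.3012404700 − 0.0019536400 = 1.2992868300
Shift from A(h/2): −0.0019536400.

1.299287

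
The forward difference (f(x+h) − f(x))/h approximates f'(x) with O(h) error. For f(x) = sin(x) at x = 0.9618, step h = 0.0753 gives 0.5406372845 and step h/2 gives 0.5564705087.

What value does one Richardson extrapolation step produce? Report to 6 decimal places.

Leading term ∝ h^1; use weight 2 = 2^1.
Top: 2(0.5564705087) − (0.5406372845) = 0.5723037329
Divide by 2^1 − 1 = 1.
Extrapolated: 0.5723037329 / 1 = 0.5723037329

0.572304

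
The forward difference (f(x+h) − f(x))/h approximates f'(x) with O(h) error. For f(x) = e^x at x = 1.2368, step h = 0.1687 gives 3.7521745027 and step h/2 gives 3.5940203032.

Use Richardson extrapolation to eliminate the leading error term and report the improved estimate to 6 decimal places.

3.435866

r = 1: numerator weight 2, denominator 1.
2×3.5940203032 = 7.1880406064; subtract 3.7521745027 → 3.4358661037
R = 3.4358661037/1 = 3.4358661037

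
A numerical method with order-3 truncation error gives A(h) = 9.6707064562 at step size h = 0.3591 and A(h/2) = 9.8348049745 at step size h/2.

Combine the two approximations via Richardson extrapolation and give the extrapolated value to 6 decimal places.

Error is O(h^3); halving h shrinks it by 2^3 = 8.
8 × 9.8348049745 = 78.6784397960; 78.6784397960 − 9.6707064562 = 69.0077333398
Denominator 8 − 1 = 7.
So the Richardson estimate is 9.8582476200.
Correction |R − A(h/2)| = 2.344e-02; gap |A(h/2) − A(h)| = 1.641e-01.

9.858248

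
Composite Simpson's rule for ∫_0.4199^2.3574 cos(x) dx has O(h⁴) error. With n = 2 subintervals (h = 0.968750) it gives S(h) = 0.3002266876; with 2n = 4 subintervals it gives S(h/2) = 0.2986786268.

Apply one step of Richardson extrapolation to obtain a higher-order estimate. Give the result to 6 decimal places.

r = 4: numerator weight 16, denominator 15.
16×0.2986786268 − 0.3002266876 = 4.4786313412
4.4786313412 ÷ 15 = 0.2985754227

0.298575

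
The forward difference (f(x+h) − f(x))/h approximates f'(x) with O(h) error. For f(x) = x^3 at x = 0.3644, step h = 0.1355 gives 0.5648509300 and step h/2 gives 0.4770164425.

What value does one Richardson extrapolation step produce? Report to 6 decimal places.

0.389182

With r = 1 the leading error scales as h^1, so the weight is 2^1 = 2.
Weighted: 0.9540328850 − 0.5648509300 = 0.3891819550
Denominator 2 − 1 = 1.
So the Richardson estimate is 0.3891819550.
Shift from A(h/2): −0.0878344875.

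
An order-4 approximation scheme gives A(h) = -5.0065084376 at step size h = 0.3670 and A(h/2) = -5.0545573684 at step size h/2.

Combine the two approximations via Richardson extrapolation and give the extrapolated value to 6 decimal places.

-5.057761

Error is O(h^4); halving h shrinks it by 2^4 = 16.
2^4 × A(h/2) = -80.8729178944; minus A(h) gives -75.8664094568.
Divide by 2^4 − 1 = 15.
So the Richardson estimate is -5.0577606305.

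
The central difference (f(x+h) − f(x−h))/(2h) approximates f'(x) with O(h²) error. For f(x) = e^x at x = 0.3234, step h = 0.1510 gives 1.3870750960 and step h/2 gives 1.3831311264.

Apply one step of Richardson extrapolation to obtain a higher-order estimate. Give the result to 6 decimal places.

Order 2 gives 2^r = 4 and 2^r − 1 = 3.
Numerator 4*A(h/2) − A(h) = 4*1.3831311264 − 1.3870750960 = 4.1454494096
Extrapolated: 4.1454494096 / 3 = 1.3818164699
Gap between inputs: 3.944e-03; correction applied: −0.0013146565.

1.381816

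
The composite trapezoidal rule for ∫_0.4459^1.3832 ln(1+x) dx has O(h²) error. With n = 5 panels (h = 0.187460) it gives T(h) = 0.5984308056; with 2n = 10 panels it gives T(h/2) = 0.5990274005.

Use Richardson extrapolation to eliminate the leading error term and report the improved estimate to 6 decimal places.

0.599226

With r = 2 the leading error scales as h^2, so the weight is 2^2 = 4.
2^2 × A(h/2) = 2.3961096020; minus A(h) gives 1.7976787964.
Divide by 2^2 − 1 = 3.
(4 × 0.5990274005 − 0.5984308056)/(4 − 1) = 0.5992262655
Correction |R − A(h/2)| = 1.989e-04; gap |A(h/2) − A(h)| = 5.966e-04.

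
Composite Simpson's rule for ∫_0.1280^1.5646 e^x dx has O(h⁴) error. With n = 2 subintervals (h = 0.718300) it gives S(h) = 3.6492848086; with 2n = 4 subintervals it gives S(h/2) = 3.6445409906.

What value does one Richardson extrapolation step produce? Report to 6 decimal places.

r = 4, so 2^r = 16.
A(h/2) − A(h) = 3.6445409906 − 3.6492848086 = -0.0047438180
Correction (A(h/2) − A(h))/(16 − 1) = (-0.0047438180)/15 = -0.0003162545
R = A(h/2) + (A(h/2) − A(h))/15 = 3.6445409906 − 0.0003162545 = 3.6442247361
Correction |R − A(h/2)| = 3.163e-04; gap |A(h/2) − A(h)| = 4.744e-03.

3.644225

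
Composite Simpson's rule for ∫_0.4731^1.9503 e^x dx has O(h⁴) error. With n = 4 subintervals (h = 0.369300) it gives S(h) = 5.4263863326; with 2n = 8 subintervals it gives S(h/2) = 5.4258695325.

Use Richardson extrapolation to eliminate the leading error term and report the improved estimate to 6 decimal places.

5.425835

The method has order 4: 2^4 = 16.
16*5.4258695325 = 86.8139125200; subtract 5.4263863326 → 81.3875261874
R = 81.3875261874/15 = 5.4258350792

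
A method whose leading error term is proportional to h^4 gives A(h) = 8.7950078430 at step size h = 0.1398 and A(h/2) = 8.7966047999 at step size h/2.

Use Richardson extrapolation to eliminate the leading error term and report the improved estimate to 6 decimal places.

8.796711

With r = 4 the leading error scales as h^4, so the weight is 2^4 = 16.
2^4 × A(h/2) = 140.7456767984; minus A(h) gives 131.9506689554.
R = 131.9506689554/15 = 8.7967112637
Gap between inputs: 1.597e-03; correction applied: +0.0001064638.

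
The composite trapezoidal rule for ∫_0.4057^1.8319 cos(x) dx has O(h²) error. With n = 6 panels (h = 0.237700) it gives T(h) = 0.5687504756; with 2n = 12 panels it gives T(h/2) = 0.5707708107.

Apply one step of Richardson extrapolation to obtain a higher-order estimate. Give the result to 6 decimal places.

With r = 2 the leading error scales as h^2, so the weight is 2^2 = 4.
4×0.5707708107 = 2.2830832428; subtract 0.5687504756 → 1.7143327672
R = 1.7143327672/3 = 0.5714442557
Gap between inputs: 2.020e-03; correction applied: +0.0006734450.

0.571444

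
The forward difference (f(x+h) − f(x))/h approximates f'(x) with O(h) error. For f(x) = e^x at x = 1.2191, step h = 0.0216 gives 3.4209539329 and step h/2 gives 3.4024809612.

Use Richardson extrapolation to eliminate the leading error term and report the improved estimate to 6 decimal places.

Leading term ∝ h^1; use weight 2 = 2^1.
Numerator 2*A(h/2) − A(h) = 2*3.4024809612 − 3.4209539329 = 3.3840079895
R = 3.3840079895/1 = 3.3840079895
Correction |R − A(h/2)| = 1.847e-02; gap |A(h/2) − A(h)| = 1.847e-02.

3.384008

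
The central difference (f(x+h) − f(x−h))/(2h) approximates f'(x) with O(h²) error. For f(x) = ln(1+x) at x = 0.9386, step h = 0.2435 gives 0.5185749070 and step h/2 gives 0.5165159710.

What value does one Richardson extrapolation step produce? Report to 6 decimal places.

Method order is 2; weight 2^2 = 4.
4*0.5165159710 − 0.5185749070 = 1.5474889770
(4*0.5165159710 − 0.5185749070)/(4 − 1) = 0.5158296590

0.515830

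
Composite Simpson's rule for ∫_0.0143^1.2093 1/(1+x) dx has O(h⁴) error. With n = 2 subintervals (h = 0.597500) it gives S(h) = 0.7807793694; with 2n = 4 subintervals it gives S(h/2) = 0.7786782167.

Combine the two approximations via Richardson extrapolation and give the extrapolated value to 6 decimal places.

The method has order 4: 2^4 = 16.
Difference of the inputs: 0.7786782167 − 0.7807793694 = -0.0021011527
Correction (A(h/2) − A(h))/(16 − 1) = (-0.0021011527)/15 = -0.0001400768
R = 0.7786782167 − 0.0001400768 = 0.7785381399

0.778538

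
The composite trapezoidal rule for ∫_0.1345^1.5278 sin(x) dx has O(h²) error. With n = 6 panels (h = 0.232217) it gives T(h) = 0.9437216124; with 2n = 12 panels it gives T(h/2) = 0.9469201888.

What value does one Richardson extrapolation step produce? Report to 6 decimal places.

r = 2, so 2^r = 4.
Weighted: 3.7876807552 − 0.9437216124 = 2.8439591428
(4·0.9469201888 − 0.9437216124)/(4 − 1) = 0.9479863809
Correction |R − A(h/2)| = 1.066e-03; gap |A(h/2) − A(h)| = 3.199e-03.

0.947986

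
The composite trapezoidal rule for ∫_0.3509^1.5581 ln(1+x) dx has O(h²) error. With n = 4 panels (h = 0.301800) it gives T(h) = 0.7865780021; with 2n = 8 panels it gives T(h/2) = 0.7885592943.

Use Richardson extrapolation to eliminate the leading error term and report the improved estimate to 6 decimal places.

Method order is 2; weight 2^2 = 4.
Top: 4(0.7885592943) − (0.7865780021) = 2.3676591751
Divide by 2^2 − 1 = 3.
So the Richardson estimate is 0.7892197250.
Gap between inputs: 1.981e-03; correction applied: +0.0006604307.

0.789220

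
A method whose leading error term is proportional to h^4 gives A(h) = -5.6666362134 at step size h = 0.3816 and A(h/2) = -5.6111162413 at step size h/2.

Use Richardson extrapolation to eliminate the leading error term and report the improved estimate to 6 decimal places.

Method order is 4; weight 2^4 = 16.
2^4 × A(h/2) = -89.7778598608; minus A(h) gives -84.1112236474.
Denominator 16 − 1 = 15.
(-84.1112236474) ÷ 15 = -5.6074149098
Correction |R − A(h/2)| = 3.701e-03; gap |A(h/2) − A(h)| = 5.552e-02.

-5.607415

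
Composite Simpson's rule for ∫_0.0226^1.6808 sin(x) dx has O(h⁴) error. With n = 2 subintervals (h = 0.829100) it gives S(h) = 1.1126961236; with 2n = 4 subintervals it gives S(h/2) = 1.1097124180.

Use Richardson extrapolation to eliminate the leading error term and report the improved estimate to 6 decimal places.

1.109514

With r = 4 the leading error scales as h^4, so the weight is 2^4 = 16.
Weighted: 17.7553986880 − 1.1126961236 = 16.6427025644
Denominator 16 − 1 = 15.
So the Richardson estimate is 1.1095135043.
Gap between inputs: 2.984e-03; correction applied: −0.0001989137.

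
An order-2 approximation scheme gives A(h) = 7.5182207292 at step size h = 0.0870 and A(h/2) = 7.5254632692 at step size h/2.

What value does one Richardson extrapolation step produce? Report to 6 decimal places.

Error is O(h^2); halving h shrinks it by 2^2 = 4.
Weighted: 30.1018530768 − 7.5182207292 = 22.5836323476
(4*7.5254632692 − 7.5182207292)/(4 − 1) = 7.5278774492

7.527877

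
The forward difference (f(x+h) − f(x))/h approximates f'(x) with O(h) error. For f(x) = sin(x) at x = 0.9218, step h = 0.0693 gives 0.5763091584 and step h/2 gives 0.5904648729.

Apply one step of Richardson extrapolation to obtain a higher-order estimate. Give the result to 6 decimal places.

Order 1 gives 2^r = 2 and 2^r − 1 = 1.
2 × 0.5904648729 = 1.1809297458; subtract 0.5763091584 → 0.6046205874
Divide by 2^1 − 1 = 1.
Result: 0.6046205874

0.604621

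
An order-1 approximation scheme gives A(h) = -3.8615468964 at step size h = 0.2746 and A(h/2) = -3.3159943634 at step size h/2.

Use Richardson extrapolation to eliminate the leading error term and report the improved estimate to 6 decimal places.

Leading term ∝ h^1; use weight 2 = 2^1.
Weighted: (-6.6319887268) − (-3.8615468964) = -2.7704418304
Divide by 2^1 − 1 = 1.
Result: -2.7704418304
Gap between inputs: 5.456e-01; correction applied: +0.5455525330.

-2.770442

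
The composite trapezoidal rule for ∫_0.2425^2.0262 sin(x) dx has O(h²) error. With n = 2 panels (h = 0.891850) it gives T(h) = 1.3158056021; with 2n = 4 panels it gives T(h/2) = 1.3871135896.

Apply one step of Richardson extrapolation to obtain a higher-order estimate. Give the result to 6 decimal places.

1.410883

r = 2, so 2^r = 4.
Top: 4(1.3871135896) − (1.3158056021) = 4.2326487563
Denominator 4 − 1 = 3.
So the Richardson estimate is 1.4108829188.
Correction |R − A(h/2)| = 2.377e-02; gap |A(h/2) − A(h)| = 7.131e-02.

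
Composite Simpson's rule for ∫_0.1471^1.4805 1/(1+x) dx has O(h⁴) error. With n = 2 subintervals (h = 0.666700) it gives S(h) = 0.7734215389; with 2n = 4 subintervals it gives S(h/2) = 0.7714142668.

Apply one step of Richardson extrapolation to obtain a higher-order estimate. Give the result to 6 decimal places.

0.771280

Leading term ∝ h^4; use weight 16 = 2^4.
Numerator 16*A(h/2) − A(h) = 16*0.7714142668 − 0.7734215389 = 11.5692067299
R = 11.5692067299/15 = 0.7712804487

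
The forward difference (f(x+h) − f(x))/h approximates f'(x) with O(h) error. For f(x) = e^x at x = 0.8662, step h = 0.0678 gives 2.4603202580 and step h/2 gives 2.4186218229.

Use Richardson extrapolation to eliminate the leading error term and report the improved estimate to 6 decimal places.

The method has order 1: 2^1 = 2.
2 × 2.4186218229 = 4.8372436458; subtract 2.4603202580 → 2.3769233878
2.3769233878 ÷ 1 = 2.3769233878

2.376923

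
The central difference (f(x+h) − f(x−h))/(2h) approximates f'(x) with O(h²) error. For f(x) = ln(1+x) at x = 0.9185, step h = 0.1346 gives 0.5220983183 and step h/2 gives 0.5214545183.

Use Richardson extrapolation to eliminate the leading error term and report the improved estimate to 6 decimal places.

0.521240

Method order is 2; weight 2^2 = 4.
4·0.5214545183 = 2.0858180732; 2.0858180732 − 0.5220983183 = 1.5637197549
R = 1.5637197549/3 = 0.5212399183
Shift from A(h/2): −0.0002146000.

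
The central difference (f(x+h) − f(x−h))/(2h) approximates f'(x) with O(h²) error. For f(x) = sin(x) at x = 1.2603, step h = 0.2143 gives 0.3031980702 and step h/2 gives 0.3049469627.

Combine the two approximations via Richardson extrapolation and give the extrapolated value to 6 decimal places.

Error is O(h^2); halving h shrinks it by 2^2 = 4.
Numerator 4×A(h/2) − A(h) = 4×0.3049469627 − 0.3031980702 = 0.9165897806
R = 0.9165897806/3 = 0.3055299269
Gap between inputs: 1.749e-03; correction applied: +0.0005829642.

0.305530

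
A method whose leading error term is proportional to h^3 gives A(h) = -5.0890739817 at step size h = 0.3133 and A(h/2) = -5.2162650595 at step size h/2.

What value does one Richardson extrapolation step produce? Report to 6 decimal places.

Error is O(h^3); halving h shrinks it by 2^3 = 8.
8×(-5.2162650595) = -41.7301204760; subtract (-5.0890739817) → -36.6410464943
R = (-36.6410464943)/7 = -5.2344352135
Shift from A(h/2): −0.0181701540.

-5.234435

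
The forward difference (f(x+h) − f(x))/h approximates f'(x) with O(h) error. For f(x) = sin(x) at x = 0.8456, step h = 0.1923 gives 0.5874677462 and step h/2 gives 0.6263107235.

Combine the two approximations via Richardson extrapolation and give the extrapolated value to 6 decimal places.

The method has order 1: 2^1 = 2.
Numerator 2×A(h/2) − A(h) = 2×0.6263107235 − 0.5874677462 = 0.6651537008
0.6651537008 ÷ 1 = 0.6651537008
Correction |R − A(h/2)| = 3.884e-02; gap |A(h/2) − A(h)| = 3.884e-02.

0.665154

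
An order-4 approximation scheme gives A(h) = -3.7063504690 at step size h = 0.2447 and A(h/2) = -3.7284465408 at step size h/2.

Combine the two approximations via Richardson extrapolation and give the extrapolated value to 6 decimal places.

-3.729920

Method order is 4; weight 2^4 = 16.
Difference of the inputs: -3.7284465408 − (-3.7063504690) = -0.0220960718
Divide by 2^4 − 1 = 15: (-0.0220960718)/15 = -0.0014730715
R = A(h/2) + (A(h/2) − A(h))/15 = -3.7284465408 − 0.0014730715 = -3.7299196123
Correction |R − A(h/2)| = 1.473e-03; gap |A(h/2) − A(h)| = 2.210e-02.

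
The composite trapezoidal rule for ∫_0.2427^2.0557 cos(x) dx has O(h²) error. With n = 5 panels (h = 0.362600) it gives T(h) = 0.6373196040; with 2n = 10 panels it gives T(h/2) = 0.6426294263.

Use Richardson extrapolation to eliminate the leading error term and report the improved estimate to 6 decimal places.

r = 2: numerator weight 4, denominator 3.
Numerator 4·A(h/2) − A(h) = 4·0.6426294263 − 0.6373196040 = 1.9331981012
Denominator 4 − 1 = 3.
1.9331981012 ÷ 3 = 0.6443993671

0.644399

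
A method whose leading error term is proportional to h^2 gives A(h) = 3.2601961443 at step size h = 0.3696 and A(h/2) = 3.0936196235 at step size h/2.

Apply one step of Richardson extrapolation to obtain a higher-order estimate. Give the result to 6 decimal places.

3.038094

r = 2, so 2^r = 4.
Difference of the inputs: 3.0936196235 − 3.2601961443 = -0.1665765208
Divide by 2^2 − 1 = 3: (-0.1665765208)/3 = -0.0555255069
R = 3.0936196235 − 0.0555255069 = 3.0380941166
Gap between inputs: 1.666e-01; correction applied: −0.0555255069.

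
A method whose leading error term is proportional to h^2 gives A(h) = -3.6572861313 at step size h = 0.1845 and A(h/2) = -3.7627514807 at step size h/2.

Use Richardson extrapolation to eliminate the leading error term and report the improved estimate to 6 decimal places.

Error is O(h^2); halving h shrinks it by 2^2 = 4.
2^2×A(h/2) = -15.0510059228; minus A(h) gives -11.3937197915.
Denominator 4 − 1 = 3.
(4×(-3.7627514807) − (-3.6572861313))/(4 − 1) = -3.7979065972
Shift from A(h/2): −0.0351551165.

-3.797907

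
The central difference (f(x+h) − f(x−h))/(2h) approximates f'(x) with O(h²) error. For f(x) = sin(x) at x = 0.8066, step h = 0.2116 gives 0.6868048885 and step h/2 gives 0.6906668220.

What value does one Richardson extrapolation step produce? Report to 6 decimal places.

r = 2, so 2^r = 4.
Top: 4(0.6906668220) − (0.6868048885) = 2.0758623995
Divide by 2^2 − 1 = 3.
(4*0.6906668220 − 0.6868048885)/(4 − 1) = 0.6919541332
Correction |R − A(h/2)| = 1.287e-03; gap |A(h/2) − A(h)| = 3.862e-03.

0.691954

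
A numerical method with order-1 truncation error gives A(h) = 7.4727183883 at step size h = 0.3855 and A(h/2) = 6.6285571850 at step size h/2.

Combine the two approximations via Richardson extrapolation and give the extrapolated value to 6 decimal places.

Error is O(h^1); halving h shrinks it by 2^1 = 2.
Top: 2(6.6285571850) − (7.4727183883) = 5.7843959817
Extrapolated: 5.7843959817 / 1 = 5.7843959817
Shift from A(h/2): −0.8441612033.

5.784396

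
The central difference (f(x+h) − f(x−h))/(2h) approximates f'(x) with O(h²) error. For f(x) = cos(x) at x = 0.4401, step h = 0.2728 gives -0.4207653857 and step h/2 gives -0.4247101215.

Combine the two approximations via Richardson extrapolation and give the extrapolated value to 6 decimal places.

The method has order 2: 2^2 = 4.
2^2·A(h/2) = -1.6988404860; minus A(h) gives -1.2780751003.
Divide by 2^2 − 1 = 3.
So the Richardson estimate is -0.4260250334.
Shift from A(h/2): −0.0013149119.

-0.426025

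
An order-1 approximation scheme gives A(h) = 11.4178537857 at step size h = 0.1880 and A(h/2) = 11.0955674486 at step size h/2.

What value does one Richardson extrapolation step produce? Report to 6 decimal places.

The method has order 1: 2^1 = 2.
Numerator 2·A(h/2) − A(h) = 2·11.0955674486 − 11.4178537857 = 10.7732811115
(2·11.0955674486 − 11.4178537857)/(2 − 1) = 10.7732811115

10.773281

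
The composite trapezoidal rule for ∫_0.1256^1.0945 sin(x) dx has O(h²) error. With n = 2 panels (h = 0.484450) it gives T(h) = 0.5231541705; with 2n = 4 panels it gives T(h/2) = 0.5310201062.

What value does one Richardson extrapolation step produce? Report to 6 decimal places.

0.533642

Method order is 2; weight 2^2 = 4.
2^2×A(h/2) = 2.1240804248; minus A(h) gives 1.6009262543.
Extrapolated: 1.6009262543 / 3 = 0.5336420848
Gap between inputs: 7.866e-03; correction applied: +0.0026219786.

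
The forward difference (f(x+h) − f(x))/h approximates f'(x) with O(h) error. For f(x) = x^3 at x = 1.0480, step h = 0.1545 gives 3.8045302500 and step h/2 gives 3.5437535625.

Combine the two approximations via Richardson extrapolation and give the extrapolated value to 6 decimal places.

3.282977

r = 1, so 2^r = 2.
2 × 3.5437535625 = 7.0875071250; subtract 3.8045302500 → 3.2829768750
Extrapolated: 3.2829768750 / 1 = 3.2829768750
Shift from A(h/2): −0.2607766875.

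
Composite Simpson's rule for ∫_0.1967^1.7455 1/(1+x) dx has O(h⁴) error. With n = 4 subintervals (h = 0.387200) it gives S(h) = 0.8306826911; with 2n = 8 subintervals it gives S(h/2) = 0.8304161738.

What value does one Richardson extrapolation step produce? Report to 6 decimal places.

r = 4: numerator weight 16, denominator 15.
A(h/2) − A(h) = 0.8304161738 − 0.8306826911 = -0.0002665173
Correction (A(h/2) − A(h))/(16 − 1) = (-0.0002665173)/15 = -0.0000177678
R = 0.8304161738 − 0.0000177678 = 0.8303984060

0.830398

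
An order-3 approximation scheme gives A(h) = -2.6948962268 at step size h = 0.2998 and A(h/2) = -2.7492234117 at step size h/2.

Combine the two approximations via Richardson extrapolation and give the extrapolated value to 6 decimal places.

-2.756984

r = 3: numerator weight 8, denominator 7.
2^3*A(h/2) = -21.9937872936; minus A(h) gives -19.2988910668.
Extrapolated: (-19.2988910668) / 7 = -2.7569844381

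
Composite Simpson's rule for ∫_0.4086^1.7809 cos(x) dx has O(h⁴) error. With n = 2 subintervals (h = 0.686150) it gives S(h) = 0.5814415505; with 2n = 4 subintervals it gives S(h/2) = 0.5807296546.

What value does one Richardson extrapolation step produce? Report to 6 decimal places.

Leading term ∝ h^4; use weight 16 = 2^4.
Top: 16(0.5807296546) − (0.5814415505) = 8.7102329231
8.7102329231 ÷ 15 = 0.5806821949
Gap between inputs: 7.119e-04; correction applied: −0.0000474597.

0.580682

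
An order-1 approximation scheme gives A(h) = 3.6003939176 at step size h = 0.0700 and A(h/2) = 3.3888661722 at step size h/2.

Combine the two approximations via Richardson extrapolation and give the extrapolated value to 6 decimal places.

3.177338

Leading term ∝ h^1; use weight 2 = 2^1.
Weighted: 6.7777323444 − 3.6003939176 = 3.1773384268
3.1773384268 ÷ 1 = 3.1773384268
Gap between inputs: 2.115e-01; correction applied: −0.2115277454.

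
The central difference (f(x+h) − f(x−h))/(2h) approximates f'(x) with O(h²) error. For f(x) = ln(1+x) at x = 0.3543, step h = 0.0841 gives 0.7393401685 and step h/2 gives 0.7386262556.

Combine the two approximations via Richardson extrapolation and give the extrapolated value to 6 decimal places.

0.738388

Leading term ∝ h^2; use weight 4 = 2^2.
2^2 × A(h/2) = 2.9545050224; minus A(h) gives 2.2151648539.
2.2151648539 ÷ 3 = 0.7383882846
Gap between inputs: 7.139e-04; correction applied: −0.0002379710.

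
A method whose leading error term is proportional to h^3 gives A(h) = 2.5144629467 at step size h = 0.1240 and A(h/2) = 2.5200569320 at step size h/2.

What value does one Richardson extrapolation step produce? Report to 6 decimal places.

2.520856

The method has order 3: 2^3 = 8.
A(h/2) − A(h) = 2.5200569320 − 2.5144629467 = 0.0055939853
Correction (A(h/2) − A(h))/(8 − 1) = 0.0055939853/7 = 0.0007991408
R = A(h/2) + (A(h/2) − A(h))/7 = 2.5200569320 + 0.0007991408 = 2.5208560728
Shift from A(h/2): +0.0007991408.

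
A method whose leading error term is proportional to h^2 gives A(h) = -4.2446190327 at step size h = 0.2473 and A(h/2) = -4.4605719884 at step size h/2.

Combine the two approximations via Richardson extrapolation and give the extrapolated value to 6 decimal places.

-4.532556

Leading term ∝ h^2; use weight 4 = 2^2.
4 × (-4.4605719884) − (-4.2446190327) = -13.5976689209
(4 × (-4.4605719884) − (-4.2446190327))/(4 − 1) = -4.5325563070
Gap between inputs: 2.160e-01; correction applied: −0.0719843186.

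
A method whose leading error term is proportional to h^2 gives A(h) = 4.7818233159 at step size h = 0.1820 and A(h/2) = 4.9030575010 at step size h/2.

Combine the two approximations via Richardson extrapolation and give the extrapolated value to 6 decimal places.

4.943469

r = 2, so 2^r = 4.
Weighted: 19.6122300040 − 4.7818233159 = 14.8304066881
Divide by 2^2 − 1 = 3.
So the Richardson estimate is 4.9434688960.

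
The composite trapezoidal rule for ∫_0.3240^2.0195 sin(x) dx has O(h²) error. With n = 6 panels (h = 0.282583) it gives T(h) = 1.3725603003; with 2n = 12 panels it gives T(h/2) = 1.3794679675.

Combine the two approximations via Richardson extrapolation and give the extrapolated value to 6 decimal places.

1.381771

r = 2, so 2^r = 4.
Difference of the inputs: 1.3794679675 − 1.3725603003 = 0.0069076672
Correction (A(h/2) − A(h))/(4 − 1) = 0.0069076672/3 = 0.0023025557
R = A(h/2) + (A(h/2) − A(h))/3 = 1.3794679675 + 0.0023025557 = 1.3817705232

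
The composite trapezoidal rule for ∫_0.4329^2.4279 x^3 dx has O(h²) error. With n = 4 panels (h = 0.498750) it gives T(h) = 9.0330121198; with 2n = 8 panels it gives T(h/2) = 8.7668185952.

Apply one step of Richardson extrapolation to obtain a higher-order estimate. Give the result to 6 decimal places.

8.678087

Method order is 2; weight 2^2 = 4.
Numerator 4*A(h/2) − A(h) = 4*8.7668185952 − 9.0330121198 = 26.0342622610
Denominator 4 − 1 = 3.
So the Richardson estimate is 8.6780874203.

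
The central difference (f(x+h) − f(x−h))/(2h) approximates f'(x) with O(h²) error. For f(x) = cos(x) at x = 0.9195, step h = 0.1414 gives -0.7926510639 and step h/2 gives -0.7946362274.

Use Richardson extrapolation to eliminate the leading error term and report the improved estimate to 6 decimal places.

Leading term ∝ h^2; use weight 4 = 2^2.
4·(-0.7946362274) = -3.1785449096; (-3.1785449096) − (-0.7926510639) = -2.3858938457
(4·(-0.7946362274) − (-0.7926510639))/(4 − 1) = -0.7952979486

-0.795298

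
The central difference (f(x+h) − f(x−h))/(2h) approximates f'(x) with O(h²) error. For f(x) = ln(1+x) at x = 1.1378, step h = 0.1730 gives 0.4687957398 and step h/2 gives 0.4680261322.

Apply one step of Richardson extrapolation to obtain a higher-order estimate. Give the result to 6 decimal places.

Order 2 gives 2^r = 4 and 2^r − 1 = 3.
4 × 0.4680261322 = 1.8721045288; subtract 0.4687957398 → 1.4033087890
Divide by 2^2 − 1 = 3.
Extrapolated: 1.4033087890 / 3 = 0.4677695963

0.467770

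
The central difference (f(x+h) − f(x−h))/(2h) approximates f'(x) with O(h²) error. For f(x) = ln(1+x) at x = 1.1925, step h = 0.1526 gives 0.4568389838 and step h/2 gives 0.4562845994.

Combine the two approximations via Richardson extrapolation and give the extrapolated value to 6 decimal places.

Error is O(h^2); halving h shrinks it by 2^2 = 4.
4*0.4562845994 = 1.8251383976; subtract 0.4568389838 → 1.3682994138
Extrapolated: 1.3682994138 / 3 = 0.4560998046

0.456100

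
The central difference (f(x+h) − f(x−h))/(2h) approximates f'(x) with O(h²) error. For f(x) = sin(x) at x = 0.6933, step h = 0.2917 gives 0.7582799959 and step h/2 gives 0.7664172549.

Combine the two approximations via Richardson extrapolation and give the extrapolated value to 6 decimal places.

The method has order 2: 2^2 = 4.
2^2 × A(h/2) = 3.0656690196; minus A(h) gives 2.3073890237.
(4 × 0.7664172549 − 0.7582799959)/(4 − 1) = 0.7691296746

0.769130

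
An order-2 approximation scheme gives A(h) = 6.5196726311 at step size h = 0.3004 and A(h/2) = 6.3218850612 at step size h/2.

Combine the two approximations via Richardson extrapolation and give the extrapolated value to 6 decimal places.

Method order is 2; weight 2^2 = 4.
Difference of the inputs: 6.3218850612 − 6.5196726311 = -0.1977875699
Correction (A(h/2) − A(h))/(4 − 1) = (-0.1977875699)/3 = -0.0659291900
R = 6.3218850612 − 0.0659291900 = 6.2559558712
Gap between inputs: 1.978e-01; correction applied: −0.0659291900.

6.255956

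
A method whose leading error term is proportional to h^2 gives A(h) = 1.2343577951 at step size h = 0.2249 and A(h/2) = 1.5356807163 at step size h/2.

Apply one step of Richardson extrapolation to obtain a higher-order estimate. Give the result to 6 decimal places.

r = 2: numerator weight 4, denominator 3.
Weighted: 6.1427228652 − 1.2343577951 = 4.9083650701
Divide by 2^2 − 1 = 3.
R = 4.9083650701/3 = 1.6361216900

1.636122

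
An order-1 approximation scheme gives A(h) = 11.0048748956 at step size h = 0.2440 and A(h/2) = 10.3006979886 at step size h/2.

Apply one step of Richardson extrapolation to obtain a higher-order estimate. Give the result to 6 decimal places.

9.596521

Method order is 1; weight 2^1 = 2.
2*10.3006979886 − 11.0048748956 = 9.5965210816
Denominator 2 − 1 = 1.
(2*10.3006979886 − 11.0048748956)/(2 − 1) = 9.5965210816
Correction |R − A(h/2)| = 7.042e-01; gap |A(h/2) − A(h)| = 7.042e-01.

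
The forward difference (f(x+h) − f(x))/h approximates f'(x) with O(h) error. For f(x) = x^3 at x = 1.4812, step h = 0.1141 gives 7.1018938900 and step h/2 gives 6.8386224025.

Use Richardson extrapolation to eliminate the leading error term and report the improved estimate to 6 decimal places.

The method has order 1: 2^1 = 2.
2^1 × A(h/2) = 13.6772448050; minus A(h) gives 6.5753509150.
Extrapolated: 6.5753509150 / 1 = 6.5753509150
Shift from A(h/2): −0.2632714875.

6.575351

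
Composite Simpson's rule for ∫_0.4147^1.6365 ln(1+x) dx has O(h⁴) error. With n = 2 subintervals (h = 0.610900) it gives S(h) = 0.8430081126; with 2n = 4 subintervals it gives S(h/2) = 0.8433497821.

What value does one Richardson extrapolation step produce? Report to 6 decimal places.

0.843373

r = 4, so 2^r = 16.
A(h/2) − A(h) = 0.8433497821 − 0.8430081126 = 0.0003416695
Divide by 2^4 − 1 = 15: 0.0003416695/15 = 0.0000227780
R = A(h/2) + (A(h/2) − A(h))/15 = 0.8433497821 + 0.0000227780 = 0.8433725601
Shift from A(h/2): +0.0000227780.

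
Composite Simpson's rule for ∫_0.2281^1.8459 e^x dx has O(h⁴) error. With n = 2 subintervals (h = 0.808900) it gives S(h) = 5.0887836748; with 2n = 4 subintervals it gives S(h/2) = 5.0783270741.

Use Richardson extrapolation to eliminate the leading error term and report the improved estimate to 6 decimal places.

5.077630

Error is O(h^4); halving h shrinks it by 2^4 = 16.
16·5.0783270741 = 81.2532331856; subtract 5.0887836748 → 76.1644495108
Divide by 2^4 − 1 = 15.
(16·5.0783270741 − 5.0887836748)/(16 − 1) = 5.0776299674
Shift from A(h/2): −0.0006971067.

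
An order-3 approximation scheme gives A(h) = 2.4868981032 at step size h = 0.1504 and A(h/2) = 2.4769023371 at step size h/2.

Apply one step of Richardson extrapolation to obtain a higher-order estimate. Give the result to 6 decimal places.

Order 3 gives 2^r = 8 and 2^r − 1 = 7.
Weighted: 19.8152186968 − 2.4868981032 = 17.3283205936
Extrapolated: 17.3283205936 / 7 = 2.4754743705
Shift from A(h/2): −0.0014279666.

2.475474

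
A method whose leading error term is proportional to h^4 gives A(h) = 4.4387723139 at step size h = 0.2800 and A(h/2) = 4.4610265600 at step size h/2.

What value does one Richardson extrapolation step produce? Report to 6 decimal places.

4.462510

Order 4 gives 2^r = 16 and 2^r − 1 = 15.
2^4·A(h/2) = 71.3764249600; minus A(h) gives 66.9376526461.
Extrapolated: 66.9376526461 / 15 = 4.4625101764
Shift from A(h/2): +0.0014836164.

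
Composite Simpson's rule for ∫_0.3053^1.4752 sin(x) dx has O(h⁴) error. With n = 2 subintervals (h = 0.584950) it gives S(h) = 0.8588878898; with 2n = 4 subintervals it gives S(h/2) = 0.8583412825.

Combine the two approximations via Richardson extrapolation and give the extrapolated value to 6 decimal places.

0.858305

Method order is 4; weight 2^4 = 16.
Numerator 16×A(h/2) − A(h) = 16×0.8583412825 − 0.8588878898 = 12.8745726302
Denominator 16 − 1 = 15.
12.8745726302 ÷ 15 = 0.8583048420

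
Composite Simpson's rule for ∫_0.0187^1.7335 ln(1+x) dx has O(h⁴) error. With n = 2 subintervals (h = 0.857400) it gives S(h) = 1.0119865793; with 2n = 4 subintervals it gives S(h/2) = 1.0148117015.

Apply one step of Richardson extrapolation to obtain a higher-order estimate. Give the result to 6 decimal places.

1.015000

r = 4, so 2^r = 16.
A(h/2) − A(h) = 1.0148117015 − 1.0119865793 = 0.0028251222
Divide by 2^4 − 1 = 15: 0.0028251222/15 = 0.0001883415
R = A(h/2) + (A(h/2) − A(h))/15 = 1.0148117015 + 0.0001883415 = 1.0150000430
Gap between inputs: 2.825e-03; correction applied: +0.0001883415.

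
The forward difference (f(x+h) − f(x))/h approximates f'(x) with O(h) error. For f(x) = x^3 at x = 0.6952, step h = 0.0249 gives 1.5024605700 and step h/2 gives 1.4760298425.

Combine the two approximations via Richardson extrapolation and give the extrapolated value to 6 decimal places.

1.449599

Leading term ∝ h^1; use weight 2 = 2^1.
2×1.4760298425 = 2.9520596850; subtract 1.5024605700 → 1.4495991150
1.4495991150 ÷ 1 = 1.4495991150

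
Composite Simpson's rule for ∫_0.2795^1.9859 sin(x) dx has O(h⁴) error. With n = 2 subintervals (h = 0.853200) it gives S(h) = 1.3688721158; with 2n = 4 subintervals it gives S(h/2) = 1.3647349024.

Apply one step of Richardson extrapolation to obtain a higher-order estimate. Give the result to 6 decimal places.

r = 4: numerator weight 16, denominator 15.
2^4×A(h/2) = 21.8357584384; minus A(h) gives 20.4668863226.
(16×1.3647349024 − 1.3688721158)/(16 − 1) = 1.3644590882

1.364459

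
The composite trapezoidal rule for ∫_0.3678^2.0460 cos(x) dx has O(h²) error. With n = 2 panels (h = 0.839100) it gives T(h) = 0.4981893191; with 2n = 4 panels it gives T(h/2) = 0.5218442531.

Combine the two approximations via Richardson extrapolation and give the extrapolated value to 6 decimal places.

0.529729

Method order is 2; weight 2^2 = 4.
4 × 0.5218442531 − 0.4981893191 = 1.5891876933
(4 × 0.5218442531 − 0.4981893191)/(4 − 1) = 0.5297292311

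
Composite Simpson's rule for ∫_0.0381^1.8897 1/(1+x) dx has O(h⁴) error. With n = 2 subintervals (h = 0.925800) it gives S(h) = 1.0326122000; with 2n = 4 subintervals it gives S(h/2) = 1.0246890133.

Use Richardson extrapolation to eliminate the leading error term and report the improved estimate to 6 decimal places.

1.024161

The method has order 4: 2^4 = 16.
Difference of the inputs: 1.0246890133 − 1.0326122000 = -0.0079231867
Divide by 2^4 − 1 = 15: (-0.0079231867)/15 = -0.0005282124
R = A(h/2) + (A(h/2) − A(h))/15 = 1.0246890133 − 0.0005282124 = 1.0241608009
Correction |R − A(h/2)| = 5.282e-04; gap |A(h/2) − A(h)| = 7.923e-03.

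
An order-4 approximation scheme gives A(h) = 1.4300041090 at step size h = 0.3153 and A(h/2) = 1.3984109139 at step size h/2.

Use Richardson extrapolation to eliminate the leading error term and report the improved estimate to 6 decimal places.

1.396305

r = 4, so 2^r = 16.
Weighted: 22.3745746224 − 1.4300041090 = 20.9445705134
Denominator 16 − 1 = 15.
R = 20.9445705134/15 = 1.3963047009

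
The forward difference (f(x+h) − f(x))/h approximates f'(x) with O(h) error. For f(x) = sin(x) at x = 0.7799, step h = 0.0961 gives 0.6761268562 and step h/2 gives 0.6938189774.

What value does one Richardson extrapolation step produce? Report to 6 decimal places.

With r = 1 the leading error scales as h^1, so the weight is 2^1 = 2.
2^1*A(h/2) = 1.3876379548; minus A(h) gives 0.7115110986.
Divide by 2^1 − 1 = 1.
R = 0.7115110986/1 = 0.7115110986

0.711511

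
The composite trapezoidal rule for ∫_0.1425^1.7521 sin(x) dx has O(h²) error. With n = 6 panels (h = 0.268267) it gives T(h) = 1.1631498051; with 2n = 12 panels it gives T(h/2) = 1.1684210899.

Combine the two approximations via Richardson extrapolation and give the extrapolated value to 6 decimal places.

r = 2, so 2^r = 4.
Weighted: 4.6736843596 − 1.1631498051 = 3.5105345545
R = 3.5105345545/3 = 1.1701781848

1.170178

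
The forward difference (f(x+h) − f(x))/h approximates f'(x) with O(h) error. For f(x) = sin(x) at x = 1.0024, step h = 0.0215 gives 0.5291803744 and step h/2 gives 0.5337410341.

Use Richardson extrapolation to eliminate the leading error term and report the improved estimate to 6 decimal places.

0.538302

With r = 1 the leading error scales as h^1, so the weight is 2^1 = 2.
2×0.5337410341 = 1.0674820682; 1.0674820682 − 0.5291803744 = 0.5383016938
Denominator 2 − 1 = 1.
So the Richardson estimate is 0.5383016938.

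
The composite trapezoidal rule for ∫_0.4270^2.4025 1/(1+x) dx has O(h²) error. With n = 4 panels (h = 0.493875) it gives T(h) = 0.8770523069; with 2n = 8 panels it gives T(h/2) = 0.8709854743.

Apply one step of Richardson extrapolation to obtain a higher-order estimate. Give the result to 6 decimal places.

The method has order 2: 2^2 = 4.
Weighted: 3.4839418972 − 0.8770523069 = 2.6068895903
Denominator 4 − 1 = 3.
R = 2.6068895903/3 = 0.8689631968
Correction |R − A(h/2)| = 2.022e-03; gap |A(h/2) − A(h)| = 6.067e-03.

0.868963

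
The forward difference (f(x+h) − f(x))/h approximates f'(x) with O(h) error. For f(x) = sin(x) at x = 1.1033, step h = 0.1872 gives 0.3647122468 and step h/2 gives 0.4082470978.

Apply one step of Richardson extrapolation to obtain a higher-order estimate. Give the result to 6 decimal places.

0.451782

r = 1, so 2^r = 2.
2·0.4082470978 = 0.8164941956; 0.8164941956 − 0.3647122468 = 0.4517819488
R = 0.4517819488/1 = 0.4517819488
Gap between inputs: 4.353e-02; correction applied: +0.0435348510.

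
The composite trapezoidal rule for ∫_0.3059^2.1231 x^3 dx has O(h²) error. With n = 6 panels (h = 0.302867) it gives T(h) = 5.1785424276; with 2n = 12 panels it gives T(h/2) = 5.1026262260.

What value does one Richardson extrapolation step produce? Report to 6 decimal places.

5.077321

Method order is 2; weight 2^2 = 4.
4×5.1026262260 = 20.4105049040; 20.4105049040 − 5.1785424276 = 15.2319624764
Divide by 2^2 − 1 = 3.
(4×5.1026262260 − 5.1785424276)/(4 − 1) = 5.0773208255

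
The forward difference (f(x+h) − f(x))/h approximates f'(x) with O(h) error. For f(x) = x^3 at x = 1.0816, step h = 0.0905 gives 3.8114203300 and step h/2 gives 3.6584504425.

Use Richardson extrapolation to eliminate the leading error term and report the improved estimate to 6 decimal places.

3.505481

r = 1: numerator weight 2, denominator 1.
Numerator 2·A(h/2) − A(h) = 2·3.6584504425 − 3.8114203300 = 3.5054805550
Divide by 2^1 − 1 = 1.
Result: 3.5054805550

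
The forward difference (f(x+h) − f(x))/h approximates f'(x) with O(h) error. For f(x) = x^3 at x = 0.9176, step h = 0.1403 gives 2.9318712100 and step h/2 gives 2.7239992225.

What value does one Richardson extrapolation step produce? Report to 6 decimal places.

2.516127

Method order is 1; weight 2^1 = 2.
2·2.7239992225 − 2.9318712100 = 2.5161272350
Divide by 2^1 − 1 = 1.
(2·2.7239992225 − 2.9318712100)/(2 − 1) = 2.5161272350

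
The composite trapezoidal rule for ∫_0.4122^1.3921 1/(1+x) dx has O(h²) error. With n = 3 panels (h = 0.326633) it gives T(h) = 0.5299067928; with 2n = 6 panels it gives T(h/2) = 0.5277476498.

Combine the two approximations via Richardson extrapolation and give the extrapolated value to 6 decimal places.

0.527028

The method has order 2: 2^2 = 4.
4·0.5277476498 = 2.1109905992; 2.1109905992 − 0.5299067928 = 1.5810838064
Denominator 4 − 1 = 3.
(4·0.5277476498 − 0.5299067928)/(4 − 1) = 0.5270279355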